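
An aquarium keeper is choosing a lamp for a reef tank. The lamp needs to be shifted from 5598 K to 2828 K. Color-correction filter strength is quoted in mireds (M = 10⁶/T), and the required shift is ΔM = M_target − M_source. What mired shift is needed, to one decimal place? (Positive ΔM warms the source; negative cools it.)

M_source = 10⁶/5598 = 178.635; M_target = 10⁶/2828 = 353.607.
ΔM = 353.607 − 178.635 = 174.972 → +175.0 mireds, a warming shift.

+175.0 mireds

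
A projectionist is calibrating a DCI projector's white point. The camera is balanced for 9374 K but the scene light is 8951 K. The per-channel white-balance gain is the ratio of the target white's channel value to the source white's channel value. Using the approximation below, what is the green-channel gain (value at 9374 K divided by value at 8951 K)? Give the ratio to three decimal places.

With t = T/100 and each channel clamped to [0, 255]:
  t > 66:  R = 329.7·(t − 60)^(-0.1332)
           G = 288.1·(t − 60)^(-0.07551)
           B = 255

At 8951 K (t = 89.51):
  G = 288.1·(89.51 − 60)^(-0.07551) = 288.1·29.51^(-0.07551) = 288.1·0.77447 = 223.124.
At 9374 K (t = 93.74):
  G = 288.1·(93.74 − 60)^(-0.07551) = 288.1·33.74^(-0.07551) = 288.1·0.76667 = 220.878.
Gain = 220.878 / 223.124 = 0.9899 → 0.990.

0.990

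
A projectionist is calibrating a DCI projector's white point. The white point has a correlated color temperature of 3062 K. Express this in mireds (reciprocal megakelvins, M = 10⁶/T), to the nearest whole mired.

327 mireds

M = 10⁶ / 3062 = 326.584 → 327 mireds.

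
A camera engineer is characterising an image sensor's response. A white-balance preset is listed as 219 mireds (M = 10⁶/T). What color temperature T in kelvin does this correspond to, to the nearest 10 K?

4570 K

T = 10⁶ / 219 = 4566.21 K → 4570 K.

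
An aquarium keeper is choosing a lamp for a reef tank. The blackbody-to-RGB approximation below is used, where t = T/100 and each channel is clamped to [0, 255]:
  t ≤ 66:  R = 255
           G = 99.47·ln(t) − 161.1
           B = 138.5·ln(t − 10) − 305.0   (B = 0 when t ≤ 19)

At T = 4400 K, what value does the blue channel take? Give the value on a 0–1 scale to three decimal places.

0.719

t = 4400/100 = 44; the t ≤ 66 branch applies.
B = 138.5·ln(44 − 10) − 305.0 = 138.5·ln 34 − 305.0 = 138.5·3.5264 − 305.0 = 183.401.
On a 0–1 scale: 183.401/255 = 0.7192 → 0.719.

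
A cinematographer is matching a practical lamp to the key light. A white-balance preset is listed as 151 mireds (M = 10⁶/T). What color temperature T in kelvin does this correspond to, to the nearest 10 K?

6620 K

T = 10⁶ / 151 = 6622.52 K → 6620 K.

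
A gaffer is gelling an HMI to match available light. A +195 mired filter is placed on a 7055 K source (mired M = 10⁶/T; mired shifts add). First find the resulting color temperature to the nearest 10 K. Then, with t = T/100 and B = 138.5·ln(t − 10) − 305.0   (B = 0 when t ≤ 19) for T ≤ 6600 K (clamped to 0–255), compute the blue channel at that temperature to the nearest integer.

108

M_in = 10⁶/7055 = 141.74; M_out = 141.74 + (+195) = 336.74.
T_out = 10⁶/336.74 = 2969.6 K → 2970 K; t = 29.7.
B = 138.5·ln(29.7 − 10) − 305.0 = 138.5·ln 19.7 − 305.0 = 138.5·2.9806 − 305.0 = 107.816.
Rounded: 108.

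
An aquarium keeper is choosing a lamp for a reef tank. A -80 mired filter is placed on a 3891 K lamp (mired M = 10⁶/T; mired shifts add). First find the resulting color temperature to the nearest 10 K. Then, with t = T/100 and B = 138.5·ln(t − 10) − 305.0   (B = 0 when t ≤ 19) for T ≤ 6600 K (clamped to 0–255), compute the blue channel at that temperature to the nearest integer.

M_in = 10⁶/3891 = 257.00; M_out = 257.00 + (-80) = 177.00.
T_out = 10⁶/177.00 = 5649.6 K → 5650 K; t = 56.5.
B = 138.5·ln(56.5 − 10) − 305.0 = 138.5·ln 46.5 − 305.0 = 138.5·3.8395 − 305.0 = 226.764.
Rounded: 227.

227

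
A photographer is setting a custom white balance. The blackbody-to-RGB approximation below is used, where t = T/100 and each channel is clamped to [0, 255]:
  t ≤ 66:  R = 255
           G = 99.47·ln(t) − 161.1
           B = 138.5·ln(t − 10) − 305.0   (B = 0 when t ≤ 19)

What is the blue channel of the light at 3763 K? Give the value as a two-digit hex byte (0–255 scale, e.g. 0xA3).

0x9B

t = 3763/100 = 37.63; the t ≤ 66 branch applies.
B = 138.5·ln(37.63 − 10) − 305.0 = 138.5·ln 27.63 − 305.0 = 138.5·3.3189 − 305.0 = 154.668.
Rounded: 155; in hex, 0x9B.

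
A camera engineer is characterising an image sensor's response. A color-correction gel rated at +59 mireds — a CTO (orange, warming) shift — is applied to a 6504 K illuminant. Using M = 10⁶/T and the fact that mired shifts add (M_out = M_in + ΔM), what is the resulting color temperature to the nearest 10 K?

4700 K

M_in = 10⁶/6504 = 153.75 mireds.
M_out = 153.75 + (+59) = 212.75 mireds.
T_out = 10⁶/212.75 = 4700.3 K → 4700 K.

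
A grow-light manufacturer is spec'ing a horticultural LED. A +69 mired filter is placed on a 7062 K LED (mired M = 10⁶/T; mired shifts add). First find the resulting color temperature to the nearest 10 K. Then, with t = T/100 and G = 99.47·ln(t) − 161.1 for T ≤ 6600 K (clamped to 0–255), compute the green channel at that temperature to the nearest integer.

M_in = 10⁶/7062 = 141.60; M_out = 141.60 + (+69) = 210.60.
T_out = 10⁶/210.60 = 4748.3 K → 4750 K; t = 47.5.
G = 99.47·ln 47.5 − 161.1 = 99.47·3.8607 − 161.1 = 222.927.
Rounded: 223.

223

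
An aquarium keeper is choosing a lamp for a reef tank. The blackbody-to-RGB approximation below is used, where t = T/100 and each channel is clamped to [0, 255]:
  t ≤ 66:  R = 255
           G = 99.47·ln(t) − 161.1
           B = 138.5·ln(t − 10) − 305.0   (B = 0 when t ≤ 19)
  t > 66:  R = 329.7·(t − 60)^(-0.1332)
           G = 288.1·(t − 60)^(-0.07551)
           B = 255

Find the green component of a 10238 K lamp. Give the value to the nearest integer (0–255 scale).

217

t = 10238/100 = 102.38; the t > 66 branch applies.
G = 288.1·(102.38 − 60)^(-0.07551) = 288.1·42.38^(-0.07551) = 288.1·0.75359 = 217.108.
Rounded: 217.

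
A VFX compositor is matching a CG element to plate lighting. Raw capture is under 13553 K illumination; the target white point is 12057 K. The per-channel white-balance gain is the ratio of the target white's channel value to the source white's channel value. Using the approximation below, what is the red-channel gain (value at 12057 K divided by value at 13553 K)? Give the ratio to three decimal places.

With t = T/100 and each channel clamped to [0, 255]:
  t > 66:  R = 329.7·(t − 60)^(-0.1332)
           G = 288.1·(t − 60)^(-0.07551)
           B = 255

At 13553 K (t = 135.53):
  R = 329.7·(135.53 − 60)^(-0.1332) = 329.7·75.53^(-0.1332) = 329.7·0.56213 = 185.333.
At 12057 K (t = 120.57):
  R = 329.7·(120.57 − 60)^(-0.1332) = 329.7·60.57^(-0.1332) = 329.7·0.57890 = 190.863.
Gain = 190.863 / 185.333 = 1.0298 → 1.030.

1.030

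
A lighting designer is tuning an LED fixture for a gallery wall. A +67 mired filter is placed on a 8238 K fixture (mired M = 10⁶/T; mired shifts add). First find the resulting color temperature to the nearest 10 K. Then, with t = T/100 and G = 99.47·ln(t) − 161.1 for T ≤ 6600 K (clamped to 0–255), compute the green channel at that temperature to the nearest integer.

M_in = 10⁶/8238 = 121.39; M_out = 121.39 + (+67) = 188.39.
T_out = 10⁶/188.39 = 5308.2 K → 5310 K; t = 53.1.
G = 99.47·ln 53.1 − 161.1 = 99.47·3.9722 − 161.1 = 234.012.
Rounded: 234.

234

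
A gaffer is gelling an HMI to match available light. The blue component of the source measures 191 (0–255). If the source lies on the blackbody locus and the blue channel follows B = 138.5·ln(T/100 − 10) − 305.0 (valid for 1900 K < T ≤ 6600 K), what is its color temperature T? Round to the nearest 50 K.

4600 K

ln(t − 10) = (191 + 305.0) / 138.5 = 3.5812.
t − 10 = e^3.5812 = 35.918, so t = 45.918.
T = 100·t = 4592 K → 4600 K to the nearest 50 K.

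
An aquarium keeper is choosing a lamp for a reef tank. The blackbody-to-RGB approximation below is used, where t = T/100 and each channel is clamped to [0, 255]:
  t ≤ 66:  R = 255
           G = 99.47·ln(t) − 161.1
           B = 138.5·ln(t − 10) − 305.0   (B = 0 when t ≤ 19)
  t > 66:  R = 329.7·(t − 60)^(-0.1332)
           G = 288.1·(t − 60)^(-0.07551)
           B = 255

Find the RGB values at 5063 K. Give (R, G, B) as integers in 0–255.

t = 5063/100 = 50.63; the t ≤ 66 branch applies.
R = 255 by definition for t ≤ 66.
G = 99.47·ln 50.63 − 161.1 = 99.47·3.9245 − 161.1 = 229.274.
B = 138.5·ln(50.63 − 10) − 305.0 = 138.5·ln 40.63 − 305.0 = 138.5·3.7045 − 305.0 = 208.074.
Rounded: (255, 229, 208).

(255, 229, 208)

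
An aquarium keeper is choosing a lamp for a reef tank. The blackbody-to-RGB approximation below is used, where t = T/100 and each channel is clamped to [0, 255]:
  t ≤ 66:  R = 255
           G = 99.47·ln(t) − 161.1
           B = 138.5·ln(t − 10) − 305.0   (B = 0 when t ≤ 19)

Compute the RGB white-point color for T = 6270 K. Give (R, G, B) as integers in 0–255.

(255, 251, 244)

t = 6270/100 = 62.7; the t ≤ 66 branch applies.
R = 255 by definition for t ≤ 66.
G = 99.47·ln 62.7 − 161.1 = 99.47·4.1384 − 161.1 = 250.543.
B = 138.5·ln(62.7 − 10) − 305.0 = 138.5·ln 52.7 − 305.0 = 138.5·3.9646 − 305.0 = 244.099.
Rounded: (255, 251, 244).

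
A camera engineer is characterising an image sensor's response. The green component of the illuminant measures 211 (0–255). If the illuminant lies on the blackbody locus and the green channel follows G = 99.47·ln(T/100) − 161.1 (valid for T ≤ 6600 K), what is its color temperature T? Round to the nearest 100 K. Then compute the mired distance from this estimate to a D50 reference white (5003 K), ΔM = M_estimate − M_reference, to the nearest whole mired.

ln t = (211 + 161.1) / 99.47 = 3.7408.
t = e^3.7408 = 42.133.
T = 100·t = 4213 K → 4200 K to the nearest 100 K.
M_estimate = 10⁶/4200 = 238.10; M_reference = 10⁶/5003 = 199.88.
ΔM = 238.10 − 199.88 = 38.22 → +38 mireds.

+38 mireds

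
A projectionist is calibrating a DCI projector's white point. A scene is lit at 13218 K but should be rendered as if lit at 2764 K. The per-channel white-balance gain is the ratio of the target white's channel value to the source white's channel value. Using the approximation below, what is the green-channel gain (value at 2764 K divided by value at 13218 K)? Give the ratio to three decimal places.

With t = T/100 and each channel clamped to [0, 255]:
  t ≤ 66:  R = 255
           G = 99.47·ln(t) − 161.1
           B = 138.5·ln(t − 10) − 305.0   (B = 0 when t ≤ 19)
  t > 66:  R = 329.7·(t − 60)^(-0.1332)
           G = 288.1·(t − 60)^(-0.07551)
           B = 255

0.811

At 13218 K (t = 132.18):
  G = 288.1·(132.18 − 60)^(-0.07551) = 288.1·72.18^(-0.07551) = 288.1·0.72389 = 208.552.
At 2764 K (t = 27.64):
  G = 99.47·ln 27.64 − 161.1 = 99.47·3.3193 − 161.1 = 169.067.
Gain = 169.067 / 208.552 = 0.8107 → 0.811.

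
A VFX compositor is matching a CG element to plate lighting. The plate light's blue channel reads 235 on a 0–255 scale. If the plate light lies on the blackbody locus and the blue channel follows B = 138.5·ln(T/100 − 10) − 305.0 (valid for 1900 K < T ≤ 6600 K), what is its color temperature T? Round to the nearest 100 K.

5900 K

ln(t − 10) = (235 + 305.0) / 138.5 = 3.8989.
t − 10 = e^3.8989 = 49.349, so t = 59.349.
T = 100·t = 5935 K → 5900 K to the nearest 100 K.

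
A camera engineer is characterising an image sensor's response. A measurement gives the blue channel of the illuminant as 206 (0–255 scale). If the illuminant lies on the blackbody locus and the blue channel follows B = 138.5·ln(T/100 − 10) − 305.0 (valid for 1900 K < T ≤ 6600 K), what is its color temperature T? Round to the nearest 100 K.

5000 K

ln(t − 10) = (206 + 305.0) / 138.5 = 3.6895.
t − 10 = e^3.6895 = 40.026, so t = 50.026.
T = 100·t = 5003 K → 5000 K to the nearest 100 K.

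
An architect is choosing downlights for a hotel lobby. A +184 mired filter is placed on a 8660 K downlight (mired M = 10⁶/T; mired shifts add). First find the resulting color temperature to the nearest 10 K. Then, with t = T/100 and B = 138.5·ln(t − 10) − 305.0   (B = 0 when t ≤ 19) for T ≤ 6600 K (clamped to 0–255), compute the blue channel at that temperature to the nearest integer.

M_in = 10⁶/8660 = 115.47; M_out = 115.47 + (+184) = 299.47.
T_out = 10⁶/299.47 = 3339.2 K → 3340 K; t = 33.4.
B = 138.5·ln(33.4 − 10) − 305.0 = 138.5·ln 23.4 − 305.0 = 138.5·3.1527 − 305.0 = 131.654.
Rounded: 132.

132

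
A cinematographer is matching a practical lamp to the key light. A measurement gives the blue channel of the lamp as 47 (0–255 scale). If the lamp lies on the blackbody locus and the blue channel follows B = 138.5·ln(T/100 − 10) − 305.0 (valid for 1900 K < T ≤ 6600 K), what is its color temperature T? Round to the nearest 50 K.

ln(t − 10) = (47 + 305.0) / 138.5 = 2.5415.
t − 10 = e^2.5415 = 12.699, so t = 22.699.
T = 100·t = 2270 K → 2250 K to the nearest 50 K.

2250 K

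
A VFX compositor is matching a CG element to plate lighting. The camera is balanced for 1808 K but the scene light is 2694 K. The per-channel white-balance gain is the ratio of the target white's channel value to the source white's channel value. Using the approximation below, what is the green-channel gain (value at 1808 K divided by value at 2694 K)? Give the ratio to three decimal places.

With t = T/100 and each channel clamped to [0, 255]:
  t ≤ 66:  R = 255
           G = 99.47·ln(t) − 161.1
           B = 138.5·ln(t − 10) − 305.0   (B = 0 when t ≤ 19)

0.762

At 2694 K (t = 26.94):
  G = 99.47·ln 26.94 − 161.1 = 99.47·3.2936 − 161.1 = 166.516.
At 1808 K (t = 18.08):
  G = 99.47·ln 18.08 − 161.1 = 99.47·2.8948 − 161.1 = 126.846.
Gain = 126.846 / 166.516 = 0.7618 → 0.762.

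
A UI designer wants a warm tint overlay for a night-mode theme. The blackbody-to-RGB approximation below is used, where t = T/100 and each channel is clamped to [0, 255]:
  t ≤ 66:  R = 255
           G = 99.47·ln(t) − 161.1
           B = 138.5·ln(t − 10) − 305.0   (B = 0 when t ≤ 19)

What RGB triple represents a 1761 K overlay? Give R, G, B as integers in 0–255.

R=255, G=124, B=0

t = 1761/100 = 17.61; the t ≤ 66 branch applies.
R = 255 by definition for t ≤ 66.
G = 99.47·ln 17.61 − 161.1 = 99.47·2.8685 − 161.1 = 124.226.
t = 17.61 ≤ 19, so B = 0.
Rounded: (255, 124, 0).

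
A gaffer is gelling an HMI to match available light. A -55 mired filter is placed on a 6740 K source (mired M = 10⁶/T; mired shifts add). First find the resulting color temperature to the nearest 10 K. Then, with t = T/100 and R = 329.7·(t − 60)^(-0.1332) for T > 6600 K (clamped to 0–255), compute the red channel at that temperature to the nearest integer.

M_in = 10⁶/6740 = 148.37; M_out = 148.37 + (-55) = 93.37.
T_out = 10⁶/93.37 = 10710.3 K → 10710 K; t = 107.1.
R = 329.7·(107.1 − 60)^(-0.1332) = 329.7·47.1^(-0.1332) = 329.7·0.59862 = 197.366.
Rounded: 197.

197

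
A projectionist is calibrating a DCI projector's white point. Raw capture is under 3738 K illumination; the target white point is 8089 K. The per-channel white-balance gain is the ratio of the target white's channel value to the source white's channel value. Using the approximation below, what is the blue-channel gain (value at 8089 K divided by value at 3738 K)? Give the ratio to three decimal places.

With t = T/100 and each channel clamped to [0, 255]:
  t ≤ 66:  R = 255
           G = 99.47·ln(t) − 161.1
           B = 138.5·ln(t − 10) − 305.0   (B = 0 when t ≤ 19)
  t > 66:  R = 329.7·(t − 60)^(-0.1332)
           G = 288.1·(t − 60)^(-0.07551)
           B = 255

1.662

At 3738 K (t = 37.38):
  B = 138.5·ln(37.38 − 10) − 305.0 = 138.5·ln 27.38 − 305.0 = 138.5·3.3098 − 305.0 = 153.409.
At 8089 K (t = 80.89):
  B = 255 by definition for t > 66.
Gain = 255.000 / 153.409 = 1.6622 → 1.662.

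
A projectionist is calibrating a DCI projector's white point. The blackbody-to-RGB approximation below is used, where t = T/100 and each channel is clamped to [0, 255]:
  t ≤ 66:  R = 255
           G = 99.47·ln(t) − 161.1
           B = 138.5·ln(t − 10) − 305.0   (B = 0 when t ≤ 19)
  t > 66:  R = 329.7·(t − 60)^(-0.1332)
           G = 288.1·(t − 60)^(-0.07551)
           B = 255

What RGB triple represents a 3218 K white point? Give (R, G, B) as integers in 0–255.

(255, 184, 124)

t = 3218/100 = 32.18; the t ≤ 66 branch applies.
R = 255 by definition for t ≤ 66.
G = 99.47·ln 32.18 − 161.1 = 99.47·3.4713 − 161.1 = 184.195.
B = 138.5·ln(32.18 − 10) − 305.0 = 138.5·ln 22.18 − 305.0 = 138.5·3.0992 − 305.0 = 124.238.
Rounded: (255, 184, 124).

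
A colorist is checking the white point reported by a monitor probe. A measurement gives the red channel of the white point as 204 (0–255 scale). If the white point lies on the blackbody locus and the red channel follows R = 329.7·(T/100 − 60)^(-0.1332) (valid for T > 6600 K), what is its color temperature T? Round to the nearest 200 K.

9600 K

(t − 60)^(-0.1332) = 204/329.7 = 0.61874.
t − 60 = 0.61874^(1/-0.1332) = 0.61874^(-7.508) = 36.748, so t = 96.748.
T = 100·t = 9675 K → 9600 K to the nearest 200 K.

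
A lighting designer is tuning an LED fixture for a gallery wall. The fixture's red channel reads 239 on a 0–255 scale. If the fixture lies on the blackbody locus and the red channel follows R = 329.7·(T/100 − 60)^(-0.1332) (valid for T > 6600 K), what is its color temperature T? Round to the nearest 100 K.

(t − 60)^(-0.1332) = 239/329.7 = 0.72490.
t − 60 = 0.72490^(1/-0.1332) = 0.72490^(-7.508) = 11.193, so t = 71.193.
T = 100·t = 7119 K → 7100 K to the nearest 100 K.

7100 K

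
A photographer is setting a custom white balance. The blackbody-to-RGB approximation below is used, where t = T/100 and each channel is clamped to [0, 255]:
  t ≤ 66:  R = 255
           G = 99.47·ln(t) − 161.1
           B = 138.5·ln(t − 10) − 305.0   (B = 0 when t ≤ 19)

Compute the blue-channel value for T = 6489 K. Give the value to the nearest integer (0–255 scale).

t = 6489/100 = 64.89; the t ≤ 66 branch applies.
B = 138.5·ln(64.89 − 10) − 305.0 = 138.5·ln 54.89 − 305.0 = 138.5·4.0053 − 305.0 = 249.738.
Rounded: 250.

250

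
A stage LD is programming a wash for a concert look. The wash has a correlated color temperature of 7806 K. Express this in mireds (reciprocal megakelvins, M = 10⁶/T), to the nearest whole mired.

M = 10⁶ / 7806 = 128.107 → 128 mireds.

128 mireds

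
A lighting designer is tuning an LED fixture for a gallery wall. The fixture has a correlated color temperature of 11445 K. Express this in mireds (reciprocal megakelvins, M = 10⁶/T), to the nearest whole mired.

M = 10⁶ / 11445 = 87.374 → 87 mireds.

87 mireds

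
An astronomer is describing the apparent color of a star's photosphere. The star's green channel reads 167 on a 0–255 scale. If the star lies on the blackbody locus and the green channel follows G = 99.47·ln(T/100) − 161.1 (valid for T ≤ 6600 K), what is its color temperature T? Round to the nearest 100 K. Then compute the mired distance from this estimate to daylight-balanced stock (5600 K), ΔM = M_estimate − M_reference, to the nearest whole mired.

+192 mireds

ln t = (167 + 161.1) / 99.47 = 3.2985.
t = e^3.2985 = 27.072.
T = 100·t = 2707 K → 2700 K to the nearest 100 K.
M_estimate = 10⁶/2700 = 370.37; M_reference = 10⁶/5600 = 178.57.
ΔM = 370.37 − 178.57 = 191.80 → +192 mireds.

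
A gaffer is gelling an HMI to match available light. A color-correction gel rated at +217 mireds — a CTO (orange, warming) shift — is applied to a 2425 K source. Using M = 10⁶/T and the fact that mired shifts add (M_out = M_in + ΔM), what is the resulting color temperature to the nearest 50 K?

1600 K

M_in = 10⁶/2425 = 412.37 mireds.
M_out = 412.37 + (+217) = 629.37 mireds.
T_out = 10⁶/629.37 = 1588.9 K → 1600 K.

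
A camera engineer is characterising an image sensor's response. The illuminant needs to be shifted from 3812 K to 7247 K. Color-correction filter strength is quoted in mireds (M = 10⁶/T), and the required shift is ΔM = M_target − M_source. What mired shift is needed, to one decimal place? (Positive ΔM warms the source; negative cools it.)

M_source = 10⁶/3812 = 262.329; M_target = 10⁶/7247 = 137.988.
ΔM = 137.988 − 262.329 = -124.341 → -124.3 mireds, a cooling shift.

-124.3 mireds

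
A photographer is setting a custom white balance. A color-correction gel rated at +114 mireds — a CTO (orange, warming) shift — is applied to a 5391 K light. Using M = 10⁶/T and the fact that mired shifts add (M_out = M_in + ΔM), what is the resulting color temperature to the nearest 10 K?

3340 K

M_in = 10⁶/5391 = 185.49 mireds.
M_out = 185.49 + (+114) = 299.49 mireds.
T_out = 10⁶/299.49 = 3339.0 K → 3340 K.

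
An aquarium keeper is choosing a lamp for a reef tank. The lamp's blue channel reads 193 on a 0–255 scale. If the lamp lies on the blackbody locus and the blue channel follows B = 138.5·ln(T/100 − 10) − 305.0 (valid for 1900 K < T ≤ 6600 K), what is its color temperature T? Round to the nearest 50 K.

ln(t − 10) = (193 + 305.0) / 138.5 = 3.5957.
t − 10 = e^3.5957 = 36.440, so t = 46.440.
T = 100·t = 4644 K → 4650 K to the nearest 50 K.

4650 K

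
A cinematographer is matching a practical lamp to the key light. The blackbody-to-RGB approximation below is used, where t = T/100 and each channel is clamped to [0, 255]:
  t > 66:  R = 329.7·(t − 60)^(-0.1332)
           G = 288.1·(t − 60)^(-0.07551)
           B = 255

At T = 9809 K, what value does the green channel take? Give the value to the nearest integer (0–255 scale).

219

t = 9809/100 = 98.09; the t > 66 branch applies.
G = 288.1·(98.09 − 60)^(-0.07551) = 288.1·38.09^(-0.07551) = 288.1·0.75968 = 218.865.
Rounded: 219.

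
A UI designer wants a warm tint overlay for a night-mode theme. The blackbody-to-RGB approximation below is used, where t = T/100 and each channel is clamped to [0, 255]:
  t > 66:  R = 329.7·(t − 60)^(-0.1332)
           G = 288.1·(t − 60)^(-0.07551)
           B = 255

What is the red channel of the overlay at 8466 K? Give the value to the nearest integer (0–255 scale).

t = 8466/100 = 84.66; the t > 66 branch applies.
R = 329.7·(84.66 − 60)^(-0.1332) = 329.7·24.66^(-0.1332) = 329.7·0.65251 = 215.132.
Rounded: 215.

215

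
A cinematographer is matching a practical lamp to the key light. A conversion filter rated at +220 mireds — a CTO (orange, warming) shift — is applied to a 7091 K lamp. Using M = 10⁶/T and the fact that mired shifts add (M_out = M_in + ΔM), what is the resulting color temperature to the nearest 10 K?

2770 K

M_in = 10⁶/7091 = 141.02 mireds.
M_out = 141.02 + (+220) = 361.02 mireds.
T_out = 10⁶/361.02 = 2769.9 K → 2770 K.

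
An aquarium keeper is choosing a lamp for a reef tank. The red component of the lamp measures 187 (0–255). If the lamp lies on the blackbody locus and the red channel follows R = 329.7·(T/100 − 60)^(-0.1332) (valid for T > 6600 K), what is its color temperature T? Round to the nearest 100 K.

(t − 60)^(-0.1332) = 187/329.7 = 0.56718.
t − 60 = 0.56718^(1/-0.1332) = 0.56718^(-7.508) = 70.620, so t = 130.620.
T = 100·t = 13062 K → 13100 K to the nearest 100 K.

13100 K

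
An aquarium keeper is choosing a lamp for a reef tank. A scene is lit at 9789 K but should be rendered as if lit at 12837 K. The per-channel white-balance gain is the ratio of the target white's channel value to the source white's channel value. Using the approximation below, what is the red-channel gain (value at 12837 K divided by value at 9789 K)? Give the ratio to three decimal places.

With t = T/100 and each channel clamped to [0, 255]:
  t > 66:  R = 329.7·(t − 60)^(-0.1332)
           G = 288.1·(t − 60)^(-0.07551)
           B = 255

At 9789 K (t = 97.89):
  R = 329.7·(97.89 − 60)^(-0.1332) = 329.7·37.89^(-0.1332) = 329.7·0.61623 = 203.170.
At 12837 K (t = 128.37):
  R = 329.7·(128.37 − 60)^(-0.1332) = 329.7·68.37^(-0.1332) = 329.7·0.56963 = 187.808.
Gain = 187.808 / 203.170 = 0.9244 → 0.924.

0.924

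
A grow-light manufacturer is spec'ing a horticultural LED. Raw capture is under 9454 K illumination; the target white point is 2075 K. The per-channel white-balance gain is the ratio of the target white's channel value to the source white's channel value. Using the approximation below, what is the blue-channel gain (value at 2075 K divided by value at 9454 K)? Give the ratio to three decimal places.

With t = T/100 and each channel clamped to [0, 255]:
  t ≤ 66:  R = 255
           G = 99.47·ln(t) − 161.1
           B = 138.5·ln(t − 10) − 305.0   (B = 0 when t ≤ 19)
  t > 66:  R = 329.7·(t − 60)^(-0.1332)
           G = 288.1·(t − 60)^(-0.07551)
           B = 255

At 9454 K (t = 94.54):
  B = 255 by definition for t > 66.
At 2075 K (t = 20.75):
  B = 138.5·ln(20.75 − 10) − 305.0 = 138.5·ln 10.75 − 305.0 = 138.5·2.3749 − 305.0 = 23.924.
Gain = 23.924 / 255.000 = 0.0938 → 0.094.

0.094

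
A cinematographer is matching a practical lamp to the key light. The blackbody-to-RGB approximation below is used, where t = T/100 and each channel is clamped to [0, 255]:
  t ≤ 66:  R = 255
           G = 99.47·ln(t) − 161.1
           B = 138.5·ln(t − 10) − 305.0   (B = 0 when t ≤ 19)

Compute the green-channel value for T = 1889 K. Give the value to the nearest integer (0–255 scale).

131

t = 1889/100 = 18.89; the t ≤ 66 branch applies.
G = 99.47·ln 18.89 − 161.1 = 99.47·2.9386 − 161.1 = 131.206.
Rounded: 131.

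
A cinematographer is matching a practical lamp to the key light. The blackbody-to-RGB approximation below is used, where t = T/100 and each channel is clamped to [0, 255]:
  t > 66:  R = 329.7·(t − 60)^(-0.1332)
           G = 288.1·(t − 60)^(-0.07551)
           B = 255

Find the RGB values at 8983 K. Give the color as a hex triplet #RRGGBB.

#D2DFFF

t = 8983/100 = 89.83; the t > 66 branch applies.
R = 329.7·(89.83 − 60)^(-0.1332) = 329.7·29.83^(-0.1332) = 329.7·0.63617 = 209.747.
G = 288.1·(89.83 − 60)^(-0.07551) = 288.1·29.83^(-0.07551) = 288.1·0.77384 = 222.942.
B = 255 by definition for t > 66.
Rounded: (210, 223, 255).
In hex: #D2DFFF.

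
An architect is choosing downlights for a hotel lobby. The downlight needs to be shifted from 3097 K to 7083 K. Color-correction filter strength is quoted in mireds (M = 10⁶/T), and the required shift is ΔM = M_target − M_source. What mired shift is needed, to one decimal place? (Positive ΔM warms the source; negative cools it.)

M_source = 10⁶/3097 = 322.893; M_target = 10⁶/7083 = 141.183.
ΔM = 141.183 − 322.893 = -181.710 → -181.7 mireds, a cooling shift.

-181.7 mireds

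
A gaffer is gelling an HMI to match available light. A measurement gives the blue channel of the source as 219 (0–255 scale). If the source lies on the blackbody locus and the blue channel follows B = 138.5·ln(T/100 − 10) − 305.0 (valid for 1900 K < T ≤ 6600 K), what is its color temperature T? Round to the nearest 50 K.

ln(t − 10) = (219 + 305.0) / 138.5 = 3.7834.
t − 10 = e^3.7834 = 43.965, so t = 53.965.
T = 100·t = 5396 K → 5400 K to the nearest 50 K.

5400 K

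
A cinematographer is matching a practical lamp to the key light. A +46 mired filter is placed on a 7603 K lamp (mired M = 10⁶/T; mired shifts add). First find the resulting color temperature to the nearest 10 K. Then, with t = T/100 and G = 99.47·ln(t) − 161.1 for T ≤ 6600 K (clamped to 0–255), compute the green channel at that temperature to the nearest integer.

240

M_in = 10⁶/7603 = 131.53; M_out = 131.53 + (+46) = 177.53.
T_out = 10⁶/177.53 = 5632.9 K → 5630 K; t = 56.3.
G = 99.47·ln 56.3 − 161.1 = 99.47·4.0307 − 161.1 = 239.833.
Rounded: 240.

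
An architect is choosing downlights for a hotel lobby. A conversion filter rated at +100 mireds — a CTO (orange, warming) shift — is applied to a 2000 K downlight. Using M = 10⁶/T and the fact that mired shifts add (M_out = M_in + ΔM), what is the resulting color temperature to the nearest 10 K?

1670 K

M_in = 10⁶/2000 = 500.00 mireds.
M_out = 500.00 + (+100) = 600.00 mireds.
T_out = 10⁶/600.00 = 1666.7 K → 1670 K.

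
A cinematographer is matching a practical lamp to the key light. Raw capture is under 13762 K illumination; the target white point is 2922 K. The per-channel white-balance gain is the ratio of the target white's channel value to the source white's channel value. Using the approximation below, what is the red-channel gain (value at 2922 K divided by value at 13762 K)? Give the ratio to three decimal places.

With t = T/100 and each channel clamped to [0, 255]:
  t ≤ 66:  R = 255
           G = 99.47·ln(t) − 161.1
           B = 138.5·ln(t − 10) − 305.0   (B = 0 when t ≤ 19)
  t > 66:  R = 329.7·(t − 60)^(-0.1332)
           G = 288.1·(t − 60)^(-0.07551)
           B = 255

1.381

At 13762 K (t = 137.62):
  R = 329.7·(137.62 − 60)^(-0.1332) = 329.7·77.62^(-0.1332) = 329.7·0.56009 = 184.661.
At 2922 K (t = 29.22):
  R = 255 by definition for t ≤ 66.
Gain = 255.000 / 184.661 = 1.3809 → 1.381.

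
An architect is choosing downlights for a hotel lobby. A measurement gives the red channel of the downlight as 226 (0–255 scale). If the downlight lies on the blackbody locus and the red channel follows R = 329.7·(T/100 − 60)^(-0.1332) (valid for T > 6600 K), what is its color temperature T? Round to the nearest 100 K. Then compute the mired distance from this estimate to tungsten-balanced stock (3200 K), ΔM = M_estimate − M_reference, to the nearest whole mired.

-183 mireds

(t − 60)^(-0.1332) = 226/329.7 = 0.68547.
t − 60 = 0.68547^(1/-0.1332) = 0.68547^(-7.508) = 17.034, so t = 77.034.
T = 100·t = 7703 K → 7700 K to the nearest 100 K.
M_estimate = 10⁶/7700 = 129.87; M_reference = 10⁶/3200 = 312.50.
ΔM = 129.87 − 312.50 = -182.63 → -183 mireds.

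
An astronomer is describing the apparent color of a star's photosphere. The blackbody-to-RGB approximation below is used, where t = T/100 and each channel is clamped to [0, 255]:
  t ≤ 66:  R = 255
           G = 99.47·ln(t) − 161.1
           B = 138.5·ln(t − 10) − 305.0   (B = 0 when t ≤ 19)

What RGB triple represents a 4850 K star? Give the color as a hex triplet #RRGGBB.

#FFE1C9

t = 4850/100 = 48.5; the t ≤ 66 branch applies.
R = 255 by definition for t ≤ 66.
G = 99.47·ln 48.5 − 161.1 = 99.47·3.8816 − 161.1 = 224.999.
B = 138.5·ln(48.5 − 10) − 305.0 = 138.5·ln 38.5 − 305.0 = 138.5·3.6507 − 305.0 = 200.616.
Rounded: (255, 225, 201).
In hex: #FFE1C9.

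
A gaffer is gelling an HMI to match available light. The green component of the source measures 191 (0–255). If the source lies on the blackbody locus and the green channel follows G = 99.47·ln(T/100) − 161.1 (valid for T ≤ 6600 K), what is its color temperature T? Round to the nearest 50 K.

3450 K

ln t = (191 + 161.1) / 99.47 = 3.5398.
t = e^3.5398 = 34.459.
T = 100·t = 3446 K → 3450 K to the nearest 50 K.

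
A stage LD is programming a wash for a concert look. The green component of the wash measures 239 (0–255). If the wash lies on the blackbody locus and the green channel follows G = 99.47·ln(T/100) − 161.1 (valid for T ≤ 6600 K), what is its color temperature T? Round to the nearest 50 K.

ln t = (239 + 161.1) / 99.47 = 4.0223.
t = e^4.0223 = 55.830.
T = 100·t = 5583 K → 5600 K to the nearest 50 K.

5600 K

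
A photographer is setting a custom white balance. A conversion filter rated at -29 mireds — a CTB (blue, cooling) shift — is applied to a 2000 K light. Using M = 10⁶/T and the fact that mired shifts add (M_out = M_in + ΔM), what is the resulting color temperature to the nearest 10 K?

M_in = 10⁶/2000 = 500.00 mireds.
M_out = 500.00 + (-29) = 471.00 mireds.
T_out = 10⁶/471.00 = 2123.1 K → 2120 K.

2120 K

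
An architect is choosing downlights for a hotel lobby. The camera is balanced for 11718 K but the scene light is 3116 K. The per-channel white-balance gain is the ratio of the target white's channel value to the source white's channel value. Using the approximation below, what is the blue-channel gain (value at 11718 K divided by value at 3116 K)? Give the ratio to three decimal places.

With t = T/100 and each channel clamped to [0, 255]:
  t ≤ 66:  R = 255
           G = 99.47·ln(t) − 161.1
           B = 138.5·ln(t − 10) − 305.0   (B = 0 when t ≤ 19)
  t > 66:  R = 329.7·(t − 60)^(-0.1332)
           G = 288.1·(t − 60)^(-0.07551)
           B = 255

2.166

At 3116 K (t = 31.16):
  B = 138.5·ln(31.16 − 10) − 305.0 = 138.5·ln 21.16 − 305.0 = 138.5·3.0521 − 305.0 = 117.718.
At 11718 K (t = 117.18):
  B = 255 by definition for t > 66.
Gain = 255.000 / 117.718 = 2.1662 → 2.166.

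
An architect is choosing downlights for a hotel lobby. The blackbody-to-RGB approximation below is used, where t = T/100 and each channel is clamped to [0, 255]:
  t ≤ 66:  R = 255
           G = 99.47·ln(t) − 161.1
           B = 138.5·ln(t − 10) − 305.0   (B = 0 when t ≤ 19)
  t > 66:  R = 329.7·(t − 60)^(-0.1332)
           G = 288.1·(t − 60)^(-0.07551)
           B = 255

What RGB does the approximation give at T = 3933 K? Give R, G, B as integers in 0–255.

t = 3933/100 = 39.33; the t ≤ 66 branch applies.
R = 255 by definition for t ≤ 66.
G = 99.47·ln 39.33 − 161.1 = 99.47·3.6720 − 161.1 = 204.153.
B = 138.5·ln(39.33 − 10) − 305.0 = 138.5·ln 29.33 − 305.0 = 138.5·3.3786 − 305.0 = 162.938.
Rounded: (255, 204, 163).

R=255, G=204, B=163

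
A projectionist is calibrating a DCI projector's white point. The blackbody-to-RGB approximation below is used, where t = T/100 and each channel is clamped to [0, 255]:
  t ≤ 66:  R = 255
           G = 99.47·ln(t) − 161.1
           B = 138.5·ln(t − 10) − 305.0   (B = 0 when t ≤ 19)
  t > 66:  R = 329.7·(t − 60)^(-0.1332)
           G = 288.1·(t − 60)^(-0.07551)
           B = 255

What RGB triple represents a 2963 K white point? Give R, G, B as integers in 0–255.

R=255, G=176, B=107

t = 2963/100 = 29.63; the t ≤ 66 branch applies.
R = 255 by definition for t ≤ 66.
G = 99.47·ln 29.63 − 161.1 = 99.47·3.3888 − 161.1 = 175.983.
B = 138.5·ln(29.63 − 10) − 305.0 = 138.5·ln 19.63 − 305.0 = 138.5·2.9771 − 305.0 = 107.323.
Rounded: (255, 176, 107).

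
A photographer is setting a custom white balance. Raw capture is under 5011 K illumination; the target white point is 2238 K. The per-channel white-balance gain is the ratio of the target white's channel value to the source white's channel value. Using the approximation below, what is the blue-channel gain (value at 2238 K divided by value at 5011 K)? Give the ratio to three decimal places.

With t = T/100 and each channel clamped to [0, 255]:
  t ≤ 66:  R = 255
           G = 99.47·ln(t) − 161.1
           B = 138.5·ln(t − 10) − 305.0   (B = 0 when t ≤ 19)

At 5011 K (t = 50.11):
  B = 138.5·ln(50.11 − 10) − 305.0 = 138.5·ln 40.11 − 305.0 = 138.5·3.6916 − 305.0 = 206.290.
At 2238 K (t = 22.38):
  B = 138.5·ln(22.38 − 10) − 305.0 = 138.5·ln 12.38 − 305.0 = 138.5·2.5161 − 305.0 = 43.477.
Gain = 43.477 / 206.290 = 0.2108 → 0.211.

0.211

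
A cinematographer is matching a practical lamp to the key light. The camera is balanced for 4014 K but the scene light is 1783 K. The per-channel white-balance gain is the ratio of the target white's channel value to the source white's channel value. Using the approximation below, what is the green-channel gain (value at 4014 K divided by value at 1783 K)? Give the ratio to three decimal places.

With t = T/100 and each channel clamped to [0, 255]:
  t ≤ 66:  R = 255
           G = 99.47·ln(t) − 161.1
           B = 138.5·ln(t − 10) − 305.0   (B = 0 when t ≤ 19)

1.643

At 1783 K (t = 17.83):
  G = 99.47·ln 17.83 − 161.1 = 99.47·2.8809 − 161.1 = 125.461.
At 4014 K (t = 40.14):
  G = 99.47·ln 40.14 − 161.1 = 99.47·3.6924 − 161.1 = 206.180.
Gain = 206.180 / 125.461 = 1.6434 → 1.643.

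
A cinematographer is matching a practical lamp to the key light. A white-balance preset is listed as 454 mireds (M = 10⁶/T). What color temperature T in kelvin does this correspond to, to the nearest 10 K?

T = 10⁶ / 454 = 2202.64 K → 2200 K.

2200 K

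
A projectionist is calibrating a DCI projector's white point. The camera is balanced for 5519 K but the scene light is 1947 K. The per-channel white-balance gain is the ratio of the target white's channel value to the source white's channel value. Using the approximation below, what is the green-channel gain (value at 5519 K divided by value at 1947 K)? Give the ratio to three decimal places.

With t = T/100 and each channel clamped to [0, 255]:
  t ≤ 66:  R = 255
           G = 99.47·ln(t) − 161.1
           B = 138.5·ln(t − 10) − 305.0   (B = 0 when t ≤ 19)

1.772

At 1947 K (t = 19.47):
  G = 99.47·ln 19.47 − 161.1 = 99.47·2.9689 − 161.1 = 134.214.
At 5519 K (t = 55.19):
  G = 99.47·ln 55.19 − 161.1 = 99.47·4.0108 − 161.1 = 237.852.
Gain = 237.852 / 134.214 = 1.7722 → 1.772.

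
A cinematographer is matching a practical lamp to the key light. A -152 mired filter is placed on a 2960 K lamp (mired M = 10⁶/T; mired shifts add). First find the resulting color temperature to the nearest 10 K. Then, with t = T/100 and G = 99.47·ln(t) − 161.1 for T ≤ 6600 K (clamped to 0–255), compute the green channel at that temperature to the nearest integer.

235

M_in = 10⁶/2960 = 337.84; M_out = 337.84 + (-152) = 185.84.
T_out = 10⁶/185.84 = 5381.0 K → 5380 K; t = 53.8.
G = 99.47·ln 53.8 − 161.1 = 99.47·3.9853 − 161.1 = 235.315.
Rounded: 235.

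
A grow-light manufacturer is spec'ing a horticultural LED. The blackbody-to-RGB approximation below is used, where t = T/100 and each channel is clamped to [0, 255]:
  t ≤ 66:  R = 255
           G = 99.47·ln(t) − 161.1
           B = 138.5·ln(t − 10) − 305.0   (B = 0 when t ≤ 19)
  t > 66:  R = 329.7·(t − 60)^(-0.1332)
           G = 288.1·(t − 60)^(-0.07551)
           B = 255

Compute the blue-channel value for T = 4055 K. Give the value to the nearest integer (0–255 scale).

t = 4055/100 = 40.55; the t ≤ 66 branch applies.
B = 138.5·ln(40.55 − 10) − 305.0 = 138.5·ln 30.55 − 305.0 = 138.5·3.4194 − 305.0 = 168.582.
Rounded: 169.

169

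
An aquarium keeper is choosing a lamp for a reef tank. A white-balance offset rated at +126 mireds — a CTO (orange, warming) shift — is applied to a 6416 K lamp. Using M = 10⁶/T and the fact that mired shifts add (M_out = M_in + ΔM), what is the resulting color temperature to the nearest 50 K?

M_in = 10⁶/6416 = 155.86 mireds.
M_out = 155.86 + (+126) = 281.86 mireds.
T_out = 10⁶/281.86 = 3547.9 K → 3550 K.

3550 K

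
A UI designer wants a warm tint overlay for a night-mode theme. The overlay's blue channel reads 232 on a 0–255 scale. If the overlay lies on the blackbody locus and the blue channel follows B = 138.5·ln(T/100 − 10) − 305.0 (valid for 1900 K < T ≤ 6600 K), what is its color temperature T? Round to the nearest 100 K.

5800 K

ln(t − 10) = (232 + 305.0) / 138.5 = 3.8773.
t − 10 = e^3.8773 = 48.292, so t = 58.292.
T = 100·t = 5829 K → 5800 K to the nearest 100 K.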